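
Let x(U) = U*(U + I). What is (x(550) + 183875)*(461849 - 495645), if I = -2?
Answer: -16400353900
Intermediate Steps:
x(U) = U*(-2 + U) (x(U) = U*(U - 2) = U*(-2 + U))
(x(550) + 183875)*(461849 - 495645) = (550*(-2 + 550) + 183875)*(461849 - 495645) = (550*548 + 183875)*(-33796) = (301400 + 183875)*(-33796) = 485275*(-33796) = -16400353900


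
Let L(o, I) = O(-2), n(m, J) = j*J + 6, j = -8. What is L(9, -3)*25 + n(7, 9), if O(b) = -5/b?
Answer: -7/2 ≈ -3.5000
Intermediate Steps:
n(m, J) = 6 - 8*J (n(m, J) = -8*J + 6 = 6 - 8*J)
L(o, I) = 5/2 (L(o, I) = -5/(-2) = -5*(-1/2) = 5/2)
L(9, -3)*25 + n(7, 9) = (5/2)*25 + (6 - 8*9) = 125/2 + (6 - 72) = 125/2 - 66 = -7/2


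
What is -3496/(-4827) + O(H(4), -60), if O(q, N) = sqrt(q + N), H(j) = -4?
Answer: 3496/4827 + 8*I ≈ 0.72426 + 8.0*I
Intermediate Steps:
O(q, N) = sqrt(N + q)
-3496/(-4827) + O(H(4), -60) = -3496/(-4827) + sqrt(-60 - 4) = -3496*(-1/4827) + sqrt(-64) = 3496/4827 + 8*I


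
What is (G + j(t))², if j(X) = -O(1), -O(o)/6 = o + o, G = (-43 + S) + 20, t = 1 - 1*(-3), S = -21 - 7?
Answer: 1521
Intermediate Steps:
S = -28
t = 4 (t = 1 + 3 = 4)
G = -51 (G = (-43 - 28) + 20 = -71 + 20 = -51)
O(o) = -12*o (O(o) = -6*(o + o) = -12*o)
j(X) = 12 (j(X) = -(-12) = -1*(-12) = 12)
(G + j(t))² = (-51 + 12)² = (-39)² = 1521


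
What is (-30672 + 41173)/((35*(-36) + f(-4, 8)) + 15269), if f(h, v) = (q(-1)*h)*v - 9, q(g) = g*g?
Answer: 10501/13968 ≈ 0.75179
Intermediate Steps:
q(g) = g**2
f(h, v) = -9 + h*v (f(h, v) = ((-1)**2*h)*v - 9 = (1*h)*v - 9 = h*v - 9 = -9 + h*v)
(-30672 + 41173)/((35*(-36) + f(-4, 8)) + 15269) = (-30672 + 41173)/((35*(-36) + (-9 - 4*8)) + 15269) = 10501/((-1260 + (-9 - 32)) + 15269) = 10501/((-1260 - 41) + 15269) = 10501/(-1301 + 15269) = 10501/13968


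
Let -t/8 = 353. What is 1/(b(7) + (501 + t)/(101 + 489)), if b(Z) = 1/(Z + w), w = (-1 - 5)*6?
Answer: -17110/67957 ≈ -0.25178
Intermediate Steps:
w = -36 (w = -6*6 = -36)
t = -2824 (t = -8*353 = -2824)
b(Z) = 1/(-36 + Z) (b(Z) = 1/(Z - 36) = 1/(-36 + Z))
1/(b(7) + (501 + t)/(101 + 489)) = 1/(1/(-36 + 7) + (501 - 2824)/(101 + 489)) = 1/(1/(-29) - 2323/590) = 1/(-1/29 - 2323*1/590) = 1/(-1/29 - 2323/590) = 1/(-67957/17110) = -17110/67957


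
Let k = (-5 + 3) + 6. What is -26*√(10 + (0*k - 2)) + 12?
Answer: 12 - 52*√2 ≈ -61.539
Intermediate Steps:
k = 4 (k = -2 + 6 = 4)
-26*√(10 + (0*k - 2)) + 12 = -26*√(10 + (0*4 - 2)) + 12 = -26*√(10 + (0 - 2)) + 12 = -26*√(10 - 2) + 12 = -52*√2 + 12 = 12 - 52*√2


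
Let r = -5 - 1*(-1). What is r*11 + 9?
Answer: -35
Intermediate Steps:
r = -4 (r = -5 + 1 = -4)
r*11 + 9 = -4*11 + 9 = -44 + 9 = -35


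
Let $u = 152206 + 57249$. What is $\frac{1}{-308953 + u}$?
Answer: $- \frac{1}{99498} \approx -1.005 \cdot 10^{-5}$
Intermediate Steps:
$u = 209455$
$\frac{1}{-308953 + u} = \frac{1}{-308953 + 209455} = \frac{1}{-99498} = - \frac{1}{99498}$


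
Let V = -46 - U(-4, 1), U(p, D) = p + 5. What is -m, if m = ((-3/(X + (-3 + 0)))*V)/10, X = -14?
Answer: 141/170 ≈ 0.82941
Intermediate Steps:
U(p, D) = 5 + p
V = -47 (V = -46 - (5 - 4) = -46 - 1*1 = -46 - 1 = -47)
m = -141/170 (m = (-3/(-14 + (-3 + 0))*(-47))/10 = (-3/(-14 - 3)*(-47))*(1/10) = (-3/(-17)*(-47))*(1/10) = (-3*(-1/17)*(-47))*(1/10) = ((3/17)*(-47))*(1/10) = -141/17*1/10 = -141/170 ≈ -0.82941)
-m = -1*(-141/170) = 141/170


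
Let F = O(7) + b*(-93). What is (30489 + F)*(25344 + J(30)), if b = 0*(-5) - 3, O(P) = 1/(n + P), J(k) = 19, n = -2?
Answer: 3901869283/5 ≈ 7.8037e+8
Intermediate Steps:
O(P) = 1/(-2 + P)
b = -3 (b = 0 - 3 = -3)
F = 1396/5 (F = 1/(-2 + 7) - 3*(-93) = 1/5 + 279 = ⅕ + 279 = 1396/5 ≈ 279.20)
(30489 + F)*(25344 + J(30)) = (30489 + 1396/5)*(25344 + 19) = (153841/5)*25363 = 3901869283/5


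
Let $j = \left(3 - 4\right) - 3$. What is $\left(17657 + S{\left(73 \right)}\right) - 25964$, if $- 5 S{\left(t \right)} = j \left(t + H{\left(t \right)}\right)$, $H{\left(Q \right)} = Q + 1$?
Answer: $- \frac{40947}{5} \approx -8189.4$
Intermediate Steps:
$H{\left(Q \right)} = 1 + Q$
$j = -4$ ($j = -1 - 3 = -4$)
$S{\left(t \right)} = \frac{4}{5} + \frac{8 t}{5}$ ($S{\left(t \right)} = - \frac{\left(-4\right) \left(t + \left(1 + t\right)\right)}{5} = - \frac{\left(-4\right) \left(1 + 2 t\right)}{5} = - \frac{-4 - 8 t}{5} = \frac{4}{5} + \frac{8 t}{5}$)
$\left(17657 + S{\left(73 \right)}\right) - 25964 = \left(17657 + \left(\frac{4}{5} + \frac{8}{5} \cdot 73\right)\right) - 25964 = \left(17657 + \left(\frac{4}{5} + \frac{584}{5}\right)\right) - 25964 = \left(17657 + \frac{588}{5}\right) - 25964 = \frac{88873}{5} - 25964 = - \frac{40947}{5}$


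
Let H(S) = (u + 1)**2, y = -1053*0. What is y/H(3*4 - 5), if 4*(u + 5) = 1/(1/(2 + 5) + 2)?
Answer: 0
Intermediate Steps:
u = -293/60 (u = -5 + 1/(4*(1/(2 + 5) + 2)) = -5 + 1/(4*(1/7 + 2)) = -5 + 1/(4*(15/7)) = -5 + (1/4)*(7/15) = -5 + 7/60 = -293/60 ≈ -4.8833)
y = 0
H(S) = 54289/3600 (H(S) = (-293/60 + 1)**2 = (-233/60)**2 = 54289/3600)
y/H(3*4 - 5) = 0/(54289/3600) = 0*(3600/54289) = 0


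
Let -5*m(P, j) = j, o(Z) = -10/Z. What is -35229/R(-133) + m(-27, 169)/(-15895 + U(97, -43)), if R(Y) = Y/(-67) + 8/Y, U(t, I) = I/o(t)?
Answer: -48589087585487/2654924187 ≈ -18302.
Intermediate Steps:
m(P, j) = -j/5
U(t, I) = -I*t/10 (U(t, I) = I/((-10/t)) = I*(-t/10) = -I*t/10)
R(Y) = 8/Y - Y/67 (R(Y) = Y*(-1/67) + 8/Y = -Y/67 + 8/Y = 8/Y - Y/67)
-35229/R(-133) + m(-27, 169)/(-15895 + U(97, -43)) = -35229/(8/(-133) - 1/67*(-133)) + (-⅕*169)/(-15895 - ⅒*(-43)*97) = -35229/(8*(-1/133) + 133/67) - 169/(5*(-15895 + 4171/10)) = -35229/(-8/133 + 133/67) - 169/(5*(-154779/10)) = -35229/17153/8911 - 169/5*(-10/154779) = -35229*8911/17153 + 338/154779 = -313925619/17153 + 338/154779 = -48589087585487/2654924187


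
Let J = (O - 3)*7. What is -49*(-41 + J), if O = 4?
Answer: 1666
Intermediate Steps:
J = 7 (J = (4 - 3)*7 = 1*7 = 7)
-49*(-41 + J) = -49*(-41 + 7) = -49*(-34) = 1666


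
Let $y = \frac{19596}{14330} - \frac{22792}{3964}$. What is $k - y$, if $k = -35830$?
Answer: $- \frac{254380336098}{7100515} \approx -35826.0$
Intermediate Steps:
$y = - \frac{31116352}{7100515}$ ($y = 19596 \cdot \frac{1}{14330} - \frac{5698}{991} = \frac{9798}{7165} - \frac{5698}{991} = - \frac{31116352}{7100515} \approx -4.3823$)
$k - y = -35830 - - \frac{31116352}{7100515} = -35830 + \frac{31116352}{7100515} = - \frac{254380336098}{7100515}$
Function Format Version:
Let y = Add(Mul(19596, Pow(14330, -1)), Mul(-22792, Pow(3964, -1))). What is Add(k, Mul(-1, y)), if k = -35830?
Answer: Rational(-254380336098, 7100515) ≈ -35826.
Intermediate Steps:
y = Rational(-31116352, 7100515) (y = Add(Mul(19596, Rational(1, 14330)), Mul(-22792, Rational(1, 3964))) = Add(Rational(9798, 7165), Rational(-5698, 991)) = Rational(-31116352, 7100515) ≈ -4.3823)
Add(k, Mul(-1, y)) = Add(-35830, Mul(-1, Rational(-31116352, 7100515))) = Add(-35830, Rational(31116352, 7100515)) = Rational(-254380336098, 7100515)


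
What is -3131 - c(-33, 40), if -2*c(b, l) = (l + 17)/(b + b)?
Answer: -137783/44 ≈ -3131.4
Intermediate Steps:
c(b, l) = -(17 + l)/(4*b) (c(b, l) = -(l + 17)/(2*(b + b)) = -(17 + l)/(2*(2*b)) = -(17 + l)*1/(2*b)/2 = -(17 + l)/(4*b))
-3131 - c(-33, 40) = -3131 - (-17 - 1*40)/(4*(-33)) = -3131 - (-1)*(-17 - 40)/(4*33) = -3131 - (-1)*(-57)/(4*33) = -3131 - 1*19/44 = -3131 - 19/44 = -137783/44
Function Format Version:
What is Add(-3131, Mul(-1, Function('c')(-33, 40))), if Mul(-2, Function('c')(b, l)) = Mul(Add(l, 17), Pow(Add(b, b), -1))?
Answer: Rational(-137783, 44) ≈ -3131.4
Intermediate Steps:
Function('c')(b, l) = Mul(Rational(-1, 4), Pow(b, -1), Add(17, l)) (Function('c')(b, l) = Mul(Rational(-1, 2), Mul(Add(l, 17), Pow(Add(b, b), -1))) = Mul(Rational(-1, 2), Mul(Add(17, l), Pow(Mul(2, b), -1))) = Mul(Rational(-1, 2), Mul(Add(17, l), Mul(Rational(1, 2), Pow(b, -1)))) = Mul(Rational(-1, 2), Mul(Rational(1, 2), Pow(b, -1), Add(17, l))) = Mul(Rational(-1, 4), Pow(b, -1), Add(17, l)))
Add(-3131, Mul(-1, Function('c')(-33, 40))) = Add(-3131, Mul(-1, Mul(Rational(1, 4), Pow(-33, -1), Add(-17, Mul(-1, 40))))) = Add(-3131, Mul(-1, Mul(Rational(1, 4), Rational(-1, 33), Add(-17, -40)))) = Add(-3131, Mul(-1, Mul(Rational(1, 4), Rational(-1, 33), -57))) = Add(-3131, Mul(-1, Rational(19, 44))) = Add(-3131, Rational(-19, 44)) = Rational(-137783, 44)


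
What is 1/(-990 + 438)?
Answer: -1/552 ≈ -0.0018116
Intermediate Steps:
1/(-990 + 438) = 1/(-552) = -1/552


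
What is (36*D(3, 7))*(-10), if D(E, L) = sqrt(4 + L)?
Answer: -360*sqrt(11) ≈ -1194.0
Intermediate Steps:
(36*D(3, 7))*(-10) = (36*sqrt(4 + 7))*(-10) = (36*sqrt(11))*(-10) = -360*sqrt(11)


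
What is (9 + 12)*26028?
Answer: 546588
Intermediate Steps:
(9 + 12)*26028 = 21*26028 = 546588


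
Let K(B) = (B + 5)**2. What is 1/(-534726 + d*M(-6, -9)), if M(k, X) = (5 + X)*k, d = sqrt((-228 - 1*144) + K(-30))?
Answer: -29707/15885097186 - 2*sqrt(253)/23827645779 ≈ -1.8715e-6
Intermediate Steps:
K(B) = (5 + B)**2
d = sqrt(253) (d = sqrt((-228 - 1*144) + (5 - 30)**2) = sqrt((-228 - 144) + (-25)**2) = sqrt(-372 + 625) = sqrt(253) ≈ 15.906)
M(k, X) = k*(5 + X)
1/(-534726 + d*M(-6, -9)) = 1/(-534726 + sqrt(253)*(-6*(5 - 9))) = 1/(-534726 + sqrt(253)*(-6*(-4))) = 1/(-534726 + sqrt(253)*24) = 1/(-534726 + 24*sqrt(253))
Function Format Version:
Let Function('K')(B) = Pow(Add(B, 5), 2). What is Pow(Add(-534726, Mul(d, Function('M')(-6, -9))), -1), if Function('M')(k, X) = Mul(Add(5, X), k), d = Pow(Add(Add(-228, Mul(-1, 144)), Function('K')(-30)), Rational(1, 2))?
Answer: Add(Rational(-29707, 15885097186), Mul(Rational(-2, 23827645779), Pow(253, Rational(1, 2)))) ≈ -1.8715e-6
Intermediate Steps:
Function('K')(B) = Pow(Add(5, B), 2)
d = Pow(253, Rational(1, 2)) (d = Pow(Add(Add(-228, Mul(-1, 144)), Pow(Add(5, -30), 2)), Rational(1, 2)) = Pow(Add(Add(-228, -144), Pow(-25, 2)), Rational(1, 2)) = Pow(Add(-372, 625), Rational(1, 2)) = Pow(253, Rational(1, 2)) ≈ 15.906)
Function('M')(k, X) = Mul(k, Add(5, X))
Pow(Add(-534726, Mul(d, Function('M')(-6, -9))), -1) = Pow(Add(-534726, Mul(Pow(253, Rational(1, 2)), Mul(-6, Add(5, -9)))), -1) = Pow(Add(-534726, Mul(Pow(253, Rational(1, 2)), Mul(-6, -4))), -1) = Pow(Add(-534726, Mul(Pow(253, Rational(1, 2)), 24)), -1) = Pow(Add(-534726, Mul(24, Pow(253, Rational(1, 2)))), -1)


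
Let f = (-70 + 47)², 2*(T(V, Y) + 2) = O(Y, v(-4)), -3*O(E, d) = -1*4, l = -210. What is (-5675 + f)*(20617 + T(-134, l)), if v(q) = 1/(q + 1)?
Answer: -318264662/3 ≈ -1.0609e+8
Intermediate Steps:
v(q) = 1/(1 + q)
O(E, d) = 4/3 (O(E, d) = -(-1)*4/3 = -⅓*(-4) = 4/3)
T(V, Y) = -4/3 (T(V, Y) = -2 + (½)*(4/3) = -2 + ⅔ = -4/3)
f = 529 (f = (-23)² = 529)
(-5675 + f)*(20617 + T(-134, l)) = (-5675 + 529)*(20617 - 4/3) = -5146*61847/3 = -318264662/3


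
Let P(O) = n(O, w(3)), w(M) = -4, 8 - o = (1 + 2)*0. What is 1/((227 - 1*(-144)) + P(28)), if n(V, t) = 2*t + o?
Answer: 1/371 ≈ 0.0026954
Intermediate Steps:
o = 8 (o = 8 - (1 + 2)*0 = 8 - 3*0 = 8 - 1*0 = 8 + 0 = 8)
n(V, t) = 8 + 2*t (n(V, t) = 2*t + 8 = 8 + 2*t)
P(O) = 0 (P(O) = 8 + 2*(-4) = 8 - 8 = 0)
1/((227 - 1*(-144)) + P(28)) = 1/((227 - 1*(-144)) + 0) = 1/((227 + 144) + 0) = 1/(371 + 0) = 1/371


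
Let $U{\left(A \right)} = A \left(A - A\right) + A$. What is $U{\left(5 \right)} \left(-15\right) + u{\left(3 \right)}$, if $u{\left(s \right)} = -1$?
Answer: $-76$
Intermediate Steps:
$U{\left(A \right)} = A$ ($U{\left(A \right)} = A 0 + A = 0 + A = A$)
$U{\left(5 \right)} \left(-15\right) + u{\left(3 \right)} = 5 \left(-15\right) - 1 = -75 - 1 = -76$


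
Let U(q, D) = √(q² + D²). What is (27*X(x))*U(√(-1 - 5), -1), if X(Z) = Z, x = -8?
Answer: -216*I*√5 ≈ -482.99*I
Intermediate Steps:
U(q, D) = √(D² + q²)
(27*X(x))*U(√(-1 - 5), -1) = (27*(-8))*√((-1)² + (√(-1 - 5))²) = -216*√(1 + (√(-6))²) = -216*√(1 + (I*√6)²) = -216*√(1 - 6) = -216*I*√5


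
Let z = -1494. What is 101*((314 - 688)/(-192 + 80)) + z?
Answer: -64777/56 ≈ -1156.7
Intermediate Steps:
101*((314 - 688)/(-192 + 80)) + z = 101*((314 - 688)/(-192 + 80)) - 1494 = 101*(-374/(-112)) - 1494 = 101*(-374*(-1/112)) - 1494 = 101*(187/56) - 1494 = 18887/56 - 1494 = -64777/56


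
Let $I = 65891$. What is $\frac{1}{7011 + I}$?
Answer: $\frac{1}{72902} \approx 1.3717 \cdot 10^{-5}$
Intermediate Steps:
$\frac{1}{7011 + I} = \frac{1}{7011 + 65891} = \frac{1}{72902}$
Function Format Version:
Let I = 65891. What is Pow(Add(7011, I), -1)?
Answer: Rational(1, 72902) ≈ 1.3717e-5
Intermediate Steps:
Pow(Add(7011, I), -1) = Pow(Add(7011, 65891), -1) = Pow(72902, -1) = Rational(1, 72902)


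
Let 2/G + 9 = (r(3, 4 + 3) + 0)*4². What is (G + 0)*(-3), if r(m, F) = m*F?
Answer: -2/109 ≈ -0.018349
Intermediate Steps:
r(m, F) = F*m
G = 2/327 (G = 2/(-9 + ((4 + 3)*3 + 0)*4²) = 2/(-9 + (7*3 + 0)*16) = 2/(-9 + (21 + 0)*16) = 2/(-9 + 21*16) = 2/(-9 + 336) = 2/327 ≈ 0.0061162)
(G + 0)*(-3) = (2/327 + 0)*(-3) = (2/327)*(-3) = -2/109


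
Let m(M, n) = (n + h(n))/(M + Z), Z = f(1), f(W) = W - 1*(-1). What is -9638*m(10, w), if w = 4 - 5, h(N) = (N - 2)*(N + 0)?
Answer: -4819/3 ≈ -1606.3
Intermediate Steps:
h(N) = N*(-2 + N) (h(N) = (-2 + N)*N = N*(-2 + N))
f(W) = 1 + W (f(W) = W + 1 = 1 + W)
Z = 2 (Z = 1 + 1 = 2)
w = -1
m(M, n) = (n + n*(-2 + n))/(2 + M) (m(M, n) = (n + n*(-2 + n))/(M + 2) = (n + n*(-2 + n))/(2 + M))
-9638*m(10, w) = -(-9638)*(-1 - 1)/(2 + 10) = -(-9638)*(-2)/12 = -9638*⅙ = -4819/3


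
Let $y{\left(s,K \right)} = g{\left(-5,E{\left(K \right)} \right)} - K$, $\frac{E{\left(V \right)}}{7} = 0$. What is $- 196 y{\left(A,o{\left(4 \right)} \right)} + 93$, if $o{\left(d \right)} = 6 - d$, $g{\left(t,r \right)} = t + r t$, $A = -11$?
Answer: $1465$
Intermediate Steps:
$E{\left(V \right)} = 0$ ($E{\left(V \right)} = 7 \cdot 0 = 0$)
$y{\left(s,K \right)} = -5 - K$ ($y{\left(s,K \right)} = - 5 \left(1 + 0\right) - K = \left(-5\right) 1 - K = -5 - K$)
$- 196 y{\left(A,o{\left(4 \right)} \right)} + 93 = - 196 \left(-5 - \left(6 - 4\right)\right) + 93 = - 196 \left(-5 - 2\right) + 93 = \left(-196\right) \left(-7\right) + 93 = 1372 + 93 = 1465$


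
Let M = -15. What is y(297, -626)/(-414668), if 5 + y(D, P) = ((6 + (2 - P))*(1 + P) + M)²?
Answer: -39256487555/103667 ≈ -3.7868e+5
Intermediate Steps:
y(D, P) = -5 + (-15 + (1 + P)*(8 - P))² (y(D, P) = -5 + ((6 + (2 - P))*(1 + P) - 15)² = -5 + ((8 - P)*(1 + P) - 15)² = -5 + ((1 + P)*(8 - P) - 15)² = -5 + (-15 + (1 + P)*(8 - P))²)
y(297, -626)/(-414668) = (-5 + (-7 - 1*(-626)² + 7*(-626))²)/(-414668) = (-5 + (-7 - 1*391876 - 4382)²)*(-1/414668) = (-5 + (-7 - 391876 - 4382)²)*(-1/414668) = (-5 + (-396265)²)*(-1/414668) = (-5 + 157025950225)*(-1/414668) = 157025950220*(-1/414668) = -39256487555/103667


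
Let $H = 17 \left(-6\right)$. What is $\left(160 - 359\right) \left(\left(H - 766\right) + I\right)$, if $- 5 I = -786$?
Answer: $\frac{707246}{5} \approx 1.4145 \cdot 10^{5}$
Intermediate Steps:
$I = \frac{786}{5}$ ($I = \left(- \frac{1}{5}\right) \left(-786\right) = \frac{786}{5} \approx 157.2$)
$H = -102$
$\left(160 - 359\right) \left(\left(H - 766\right) + I\right) = \left(160 - 359\right) \left(\left(-102 - 766\right) + \frac{786}{5}\right) = \left(160 - 359\right) \left(-868 + \frac{786}{5}\right) = \left(-199\right) \left(- \frac{3554}{5}\right) = \frac{707246}{5}$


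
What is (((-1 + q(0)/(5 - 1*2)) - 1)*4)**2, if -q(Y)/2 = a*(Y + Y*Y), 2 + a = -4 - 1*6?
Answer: 64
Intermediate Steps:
a = -12 (a = -2 + (-4 - 1*6) = -2 + (-4 - 6) = -2 - 10 = -12)
q(Y) = 24*Y + 24*Y**2 (q(Y) = -(-24)*(Y + Y*Y) = -(-24)*(Y + Y**2) = -2*(-12*Y - 12*Y**2) = 24*Y + 24*Y**2)
(((-1 + q(0)/(5 - 1*2)) - 1)*4)**2 = (((-1 + (24*0*(1 + 0))/(5 - 1*2)) - 1)*4)**2 = (((-1 + (24*0*1)/(5 - 2)) - 1)*4)**2 = (((-1 + 0/3) - 1)*4)**2 = (((-1 + 0*(1/3)) - 1)*4)**2 = (((-1 + 0) - 1)*4)**2 = ((-1 - 1)*4)**2 = (-2*4)**2 = (-8)**2 = 64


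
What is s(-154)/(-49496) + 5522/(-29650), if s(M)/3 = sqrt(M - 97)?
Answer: -2761/14825 - 3*I*sqrt(251)/49496 ≈ -0.18624 - 0.00096026*I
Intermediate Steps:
s(M) = 3*sqrt(-97 + M) (s(M) = 3*sqrt(M - 97) = 3*sqrt(-97 + M))
s(-154)/(-49496) + 5522/(-29650) = (3*sqrt(-97 - 154))/(-49496) + 5522/(-29650) = (3*sqrt(-251))*(-1/49496) + 5522*(-1/29650) = (3*(I*sqrt(251)))*(-1/49496) - 2761/14825 = (3*I*sqrt(251))*(-1/49496) - 2761/14825 = -3*I*sqrt(251)/49496 - 2761/14825 = -2761/14825 - 3*I*sqrt(251)/49496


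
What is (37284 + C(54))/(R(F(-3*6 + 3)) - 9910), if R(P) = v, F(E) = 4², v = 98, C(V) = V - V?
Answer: -9321/2453 ≈ -3.7998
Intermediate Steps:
C(V) = 0
F(E) = 16
R(P) = 98
(37284 + C(54))/(R(F(-3*6 + 3)) - 9910) = (37284 + 0)/(98 - 9910) = 37284/(-9812) = 37284*(-1/9812) = -9321/2453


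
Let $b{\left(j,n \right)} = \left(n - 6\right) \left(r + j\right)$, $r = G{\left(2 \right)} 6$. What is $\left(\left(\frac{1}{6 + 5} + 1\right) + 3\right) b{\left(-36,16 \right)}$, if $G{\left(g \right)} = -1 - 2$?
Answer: $- \frac{24300}{11} \approx -2209.1$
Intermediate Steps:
$G{\left(g \right)} = -3$ ($G{\left(g \right)} = -1 - 2 = -3$)
$r = -18$ ($r = \left(-3\right) 6 = -18$)
$b{\left(j,n \right)} = \left(-18 + j\right) \left(-6 + n\right)$ ($b{\left(j,n \right)} = \left(n - 6\right) \left(-18 + j\right) = \left(-6 + n\right) \left(-18 + j\right) = \left(-18 + j\right) \left(-6 + n\right)$)
$\left(\left(\frac{1}{6 + 5} + 1\right) + 3\right) b{\left(-36,16 \right)} = \left(\left(\frac{1}{6 + 5} + 1\right) + 3\right) \left(108 - 288 - -216 - 576\right) = \left(\left(\frac{1}{11} + 1\right) + 3\right) \left(108 - 288 + 216 - 576\right) = \left(\left(\frac{1}{11} + 1\right) + 3\right) \left(-540\right) = \left(\frac{12}{11} + 3\right) \left(-540\right) = \frac{45}{11} \left(-540\right) = - \frac{24300}{11}$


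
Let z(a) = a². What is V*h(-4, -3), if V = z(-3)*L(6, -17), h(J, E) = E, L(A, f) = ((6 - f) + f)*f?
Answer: 2754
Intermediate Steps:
L(A, f) = 6*f
V = -918 (V = (-3)²*(6*(-17)) = 9*(-102) = -918)
V*h(-4, -3) = -918*(-3) = 2754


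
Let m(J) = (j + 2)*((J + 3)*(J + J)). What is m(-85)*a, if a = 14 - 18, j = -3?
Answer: 55760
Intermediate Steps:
a = -4
m(J) = -2*J*(3 + J) (m(J) = (-3 + 2)*((J + 3)*(J + J)) = -(3 + J)*2*J = -2*J*(3 + J))
m(-85)*a = (2*(-85)*(-3 - 1*(-85)))*(-4) = (2*(-85)*(-3 + 85))*(-4) = (2*(-85)*82)*(-4) = -13940*(-4) = 55760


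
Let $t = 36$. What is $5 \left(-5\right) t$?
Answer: $-900$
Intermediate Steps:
$5 \left(-5\right) t = 5 \left(-5\right) 36 = \left(-25\right) 36 = -900$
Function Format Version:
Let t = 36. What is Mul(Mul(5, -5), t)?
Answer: -900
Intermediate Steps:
Mul(Mul(5, -5), t) = Mul(Mul(5, -5), 36) = Mul(-25, 36) = -900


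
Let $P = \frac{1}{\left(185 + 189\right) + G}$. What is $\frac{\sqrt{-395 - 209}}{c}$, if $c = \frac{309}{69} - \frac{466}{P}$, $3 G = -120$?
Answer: $- \frac{46 i \sqrt{151}}{3579709} \approx - 0.00015791 i$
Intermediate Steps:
$G = -40$ ($G = \frac{1}{3} \left(-120\right) = -40$)
$P = \frac{1}{334}$ ($P = \frac{1}{\left(185 + 189\right) - 40} = \frac{1}{374 - 40} = \frac{1}{334} \approx 0.002994$)
$c = - \frac{3579709}{23}$ ($c = \frac{309}{69} - 466 \frac{1}{\frac{1}{334}} = 309 \cdot \frac{1}{69} - 155644 = \frac{103}{23} - 155644 = - \frac{3579709}{23} \approx -1.5564 \cdot 10^{5}$)
$\frac{\sqrt{-395 - 209}}{c} = \frac{\sqrt{-395 - 209}}{- \frac{3579709}{23}} = \sqrt{-604} \left(- \frac{23}{3579709}\right) = 2 i \sqrt{151} \left(- \frac{23}{3579709}\right) = - \frac{46 i \sqrt{151}}{3579709}$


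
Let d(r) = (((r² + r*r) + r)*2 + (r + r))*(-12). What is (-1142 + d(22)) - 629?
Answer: -26059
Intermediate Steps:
d(r) = -48*r - 48*r² (d(r) = (((r² + r²) + r)*2 + 2*r)*(-12) = ((2*r² + r)*2 + 2*r)*(-12) = ((r + 2*r²)*2 + 2*r)*(-12) = ((2*r + 4*r²) + 2*r)*(-12) = (4*r + 4*r²)*(-12) = -48*r - 48*r²)
(-1142 + d(22)) - 629 = (-1142 - 48*22*(1 + 22)) - 629 = (-1142 - 48*22*23) - 629 = (-1142 - 24288) - 629 = -25430 - 629 = -26059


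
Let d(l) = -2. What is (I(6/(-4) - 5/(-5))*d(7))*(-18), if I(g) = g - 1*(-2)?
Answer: 54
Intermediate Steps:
I(g) = 2 + g (I(g) = g + 2 = 2 + g)
(I(6/(-4) - 5/(-5))*d(7))*(-18) = ((2 + (6/(-4) - 5/(-5)))*(-2))*(-18) = ((2 + (6*(-¼) - 5*(-⅕)))*(-2))*(-18) = ((2 + (-3/2 + 1))*(-2))*(-18) = ((2 - ½)*(-2))*(-18) = ((3/2)*(-2))*(-18) = -3*(-18) = 54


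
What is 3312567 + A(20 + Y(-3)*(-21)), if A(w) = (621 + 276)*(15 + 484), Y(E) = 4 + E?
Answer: 3760170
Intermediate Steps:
A(w) = 447603 (A(w) = 897*499 = 447603)
3312567 + A(20 + Y(-3)*(-21)) = 3312567 + 447603 = 3760170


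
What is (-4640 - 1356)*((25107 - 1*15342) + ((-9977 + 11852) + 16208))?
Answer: -166976608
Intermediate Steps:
(-4640 - 1356)*((25107 - 1*15342) + ((-9977 + 11852) + 16208)) = -5996*((25107 - 15342) + (1875 + 16208)) = -5996*(9765 + 18083) = -5996*27848 = -166976608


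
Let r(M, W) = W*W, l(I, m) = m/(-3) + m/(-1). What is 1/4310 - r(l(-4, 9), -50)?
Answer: -10774999/4310 ≈ -2500.0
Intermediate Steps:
l(I, m) = -4*m/3 (l(I, m) = m*(-⅓) + m*(-1) = -m/3 - m = -4*m/3)
r(M, W) = W²
1/4310 - r(l(-4, 9), -50) = 1/4310 - 1*(-50)² = 1/4310 - 1*2500 = 1/4310 - 2500 = -10774999/4310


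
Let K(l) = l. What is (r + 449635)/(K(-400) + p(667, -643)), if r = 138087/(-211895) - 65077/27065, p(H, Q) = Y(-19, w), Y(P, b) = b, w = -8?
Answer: -515722279900111/467970955080 ≈ -1102.0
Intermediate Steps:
p(H, Q) = -8
r = -3505363114/1146987635 (r = 138087*(-1/211895) - 65077*1/27065 = -138087/211895 - 65077/27065 = -3505363114/1146987635 ≈ -3.0561)
(r + 449635)/(K(-400) + p(667, -643)) = (-3505363114/1146987635 + 449635)/(-400 - 8) = (515722279900111/1146987635)/(-408) = (515722279900111/1146987635)*(-1/408) = -515722279900111/467970955080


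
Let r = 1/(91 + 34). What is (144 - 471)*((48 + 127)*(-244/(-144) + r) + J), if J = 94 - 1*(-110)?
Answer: -9847823/60 ≈ -1.6413e+5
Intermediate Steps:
r = 1/125 ≈ 0.0080000
J = 204 (J = 94 + 110 = 204)
(144 - 471)*((48 + 127)*(-244/(-144) + r) + J) = (144 - 471)*((48 + 127)*(-244/(-144) + 1/125) + 204) = -327*(175*(-244*(-1/144) + 1/125) + 204) = -327*(175*(61/36 + 1/125) + 204) = -327*(175*(7661/4500) + 204) = -327*(53627/180 + 204) = -327*90347/180 = -9847823/60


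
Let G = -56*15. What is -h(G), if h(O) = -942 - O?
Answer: 102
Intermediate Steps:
G = -840
-h(G) = -(-942 - 1*(-840)) = -(-942 + 840) = -1*(-102) = 102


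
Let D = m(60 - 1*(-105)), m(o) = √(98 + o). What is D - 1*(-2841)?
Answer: 2841 + √263 ≈ 2857.2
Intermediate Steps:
D = √263 (D = √(98 + (60 - 1*(-105))) = √(98 + (60 + 105)) = √(98 + 165) = √263 ≈ 16.217)
D - 1*(-2841) = √263 - 1*(-2841) = √263 + 2841 = 2841 + √263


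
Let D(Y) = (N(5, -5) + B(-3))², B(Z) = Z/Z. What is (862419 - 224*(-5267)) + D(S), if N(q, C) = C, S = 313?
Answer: 2042243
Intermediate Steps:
B(Z) = 1
D(Y) = 16 (D(Y) = (-5 + 1)² = (-4)² = 16)
(862419 - 224*(-5267)) + D(S) = (862419 - 224*(-5267)) + 16 = (862419 + 1179808) + 16 = 2042227 + 16 = 2042243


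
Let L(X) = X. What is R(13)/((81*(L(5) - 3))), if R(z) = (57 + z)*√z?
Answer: 35*√13/81 ≈ 1.5580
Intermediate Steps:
R(z) = √z*(57 + z)
R(13)/((81*(L(5) - 3))) = (√13*(57 + 13))/((81*(5 - 3))) = (√13*70)/((81*2)) = (70*√13)/162 = (70*√13)*(1/162) = 35*√13/81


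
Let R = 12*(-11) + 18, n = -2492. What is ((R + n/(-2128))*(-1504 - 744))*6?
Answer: 28914900/19 ≈ 1.5218e+6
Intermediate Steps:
R = -114 (R = -132 + 18 = -114)
((R + n/(-2128))*(-1504 - 744))*6 = ((-114 - 2492/(-2128))*(-1504 - 744))*6 = ((-114 - 2492*(-1/2128))*(-2248))*6 = ((-114 + 89/76)*(-2248))*6 = -8575/76*(-2248)*6 = (4819150/19)*6 = 28914900/19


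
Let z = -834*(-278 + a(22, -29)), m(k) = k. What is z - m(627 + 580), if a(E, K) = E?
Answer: 212297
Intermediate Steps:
z = 213504 (z = -834*(-278 + 22) = -834*(-256) = 213504)
z - m(627 + 580) = 213504 - (627 + 580) = 213504 - 1*1207 = 213504 - 1207 = 212297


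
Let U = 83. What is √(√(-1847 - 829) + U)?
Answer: √(83 + 2*I*√669) ≈ 9.5079 + 2.7204*I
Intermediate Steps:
√(√(-1847 - 829) + U) = √(√(-1847 - 829) + 83) = √(√(-2676) + 83) = √(2*I*√669 + 83) = √(83 + 2*I*√669)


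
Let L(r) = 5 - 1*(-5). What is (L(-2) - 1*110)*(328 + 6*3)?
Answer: -34600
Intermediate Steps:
L(r) = 10 (L(r) = 5 + 5 = 10)
(L(-2) - 1*110)*(328 + 6*3) = (10 - 1*110)*(328 + 6*3) = (10 - 110)*(328 + 18) = -100*346 = -34600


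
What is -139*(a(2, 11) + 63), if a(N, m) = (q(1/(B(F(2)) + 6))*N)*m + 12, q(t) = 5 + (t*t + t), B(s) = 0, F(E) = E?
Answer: -473573/18 ≈ -26310.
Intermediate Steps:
q(t) = 5 + t + t² (q(t) = 5 + (t² + t) = 5 + (t + t²) = 5 + t + t²)
a(N, m) = 12 + 187*N*m/36 (a(N, m) = ((5 + 1/(0 + 6) + (1/(0 + 6))²)*N)*m + 12 = ((5 + 1/6 + (1/6)²)*N)*m + 12 = ((5 + ⅙ + (⅙)²)*N)*m + 12 = ((5 + ⅙ + 1/36)*N)*m + 12 = (187*N/36)*m + 12 = 187*N*m/36 + 12 = 12 + 187*N*m/36)
-139*(a(2, 11) + 63) = -139*((12 + (187/36)*2*11) + 63) = -139*((12 + 2057/18) + 63) = -139*(2273/18 + 63) = -139*3407/18 = -473573/18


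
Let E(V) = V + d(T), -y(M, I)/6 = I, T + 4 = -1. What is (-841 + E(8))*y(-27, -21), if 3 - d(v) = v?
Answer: -103950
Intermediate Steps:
T = -5 (T = -4 - 1 = -5)
y(M, I) = -6*I
d(v) = 3 - v
E(V) = 8 + V (E(V) = V + (3 - 1*(-5)) = V + (3 + 5) = V + 8 = 8 + V)
(-841 + E(8))*y(-27, -21) = (-841 + (8 + 8))*(-6*(-21)) = (-841 + 16)*126 = -825*126 = -103950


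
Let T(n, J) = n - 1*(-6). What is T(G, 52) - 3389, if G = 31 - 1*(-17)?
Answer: -3335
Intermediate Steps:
G = 48 (G = 31 + 17 = 48)
T(n, J) = 6 + n (T(n, J) = n + 6 = 6 + n)
T(G, 52) - 3389 = (6 + 48) - 3389 = 54 - 3389 = -3335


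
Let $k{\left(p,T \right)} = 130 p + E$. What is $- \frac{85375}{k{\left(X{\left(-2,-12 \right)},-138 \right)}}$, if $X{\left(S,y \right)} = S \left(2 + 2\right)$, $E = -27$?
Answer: $\frac{85375}{1067} \approx 80.014$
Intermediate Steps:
$X{\left(S,y \right)} = 4 S$ ($X{\left(S,y \right)} = S 4 = 4 S$)
$k{\left(p,T \right)} = -27 + 130 p$ ($k{\left(p,T \right)} = 130 p - 27 = -27 + 130 p$)
$- \frac{85375}{k{\left(X{\left(-2,-12 \right)},-138 \right)}} = - \frac{85375}{-27 + 130 \cdot 4 \left(-2\right)} = - \frac{85375}{-27 + 130 \left(-8\right)} = - \frac{85375}{-27 - 1040} = - \frac{85375}{-1067} = \left(-85375\right) \left(- \frac{1}{1067}\right) = \frac{85375}{1067}$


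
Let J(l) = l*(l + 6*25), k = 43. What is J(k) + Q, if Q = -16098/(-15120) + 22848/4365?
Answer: 2030147299/244440 ≈ 8305.3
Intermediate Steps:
Q = 1539739/244440 (Q = -16098*(-1/15120) + 22848*(1/4365) = 2683/2520 + 7616/1455 = 1539739/244440 ≈ 6.2990)
J(l) = l*(150 + l) (J(l) = l*(l + 150) = l*(150 + l))
J(k) + Q = 43*(150 + 43) + 1539739/244440 = 43*193 + 1539739/244440 = 8299 + 1539739/244440 = 2030147299/244440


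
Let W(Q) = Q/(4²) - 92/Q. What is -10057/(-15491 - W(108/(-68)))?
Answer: 73858608/114190583 ≈ 0.64680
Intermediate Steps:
W(Q) = -92/Q + Q/16 (W(Q) = Q/16 - 92/Q = -92/Q + Q/16)
-10057/(-15491 - W(108/(-68))) = -10057/(-15491 - (-92/(108/(-68)) + (108/(-68))/16)) = -10057/(-15491 - (-92/(108*(-1/68)) + (108*(-1/68))/16)) = -10057/(-15491 - (-92/(-27/17) + (1/16)*(-27/17))) = -10057/(-15491 - (-92*(-17/27) - 27/272)) = -10057/(-15491 - (1564/27 - 27/272)) = -10057/(-15491 - 1*424679/7344) = -10057/(-15491 - 424679/7344) = -10057/(-114190583/7344) = -10057*(-7344/114190583) = 73858608/114190583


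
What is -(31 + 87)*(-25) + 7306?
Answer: 10256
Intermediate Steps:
-(31 + 87)*(-25) + 7306 = -118*(-25) + 7306 = -1*(-2950) + 7306 = 2950 + 7306 = 10256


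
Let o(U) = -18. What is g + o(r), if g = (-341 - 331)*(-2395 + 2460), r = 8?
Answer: -43698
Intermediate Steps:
g = -43680 (g = -672*65 = -43680)
g + o(r) = -43680 - 18 = -43698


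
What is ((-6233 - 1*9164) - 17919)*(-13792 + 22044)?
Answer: -274923632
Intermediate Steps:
((-6233 - 1*9164) - 17919)*(-13792 + 22044) = ((-6233 - 9164) - 17919)*8252 = (-15397 - 17919)*8252 = -33316*8252 = -274923632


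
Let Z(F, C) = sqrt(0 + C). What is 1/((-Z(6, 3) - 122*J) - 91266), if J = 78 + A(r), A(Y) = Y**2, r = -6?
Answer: -35058/3687190091 + sqrt(3)/11061570273 ≈ -9.5079e-6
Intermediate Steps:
Z(F, C) = sqrt(C)
J = 114 (J = 78 + (-6)**2 = 78 + 36 = 114)
1/((-Z(6, 3) - 122*J) - 91266) = 1/((-sqrt(3) - 122*114) - 91266) = 1/((-sqrt(3) - 13908) - 91266) = 1/((-13908 - sqrt(3)) - 91266) = 1/(-105174 - sqrt(3))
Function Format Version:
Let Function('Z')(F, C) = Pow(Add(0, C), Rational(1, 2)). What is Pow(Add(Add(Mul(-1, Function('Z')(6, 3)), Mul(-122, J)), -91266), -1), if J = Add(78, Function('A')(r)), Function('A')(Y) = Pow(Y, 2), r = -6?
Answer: Add(Rational(-35058, 3687190091), Mul(Rational(1, 11061570273), Pow(3, Rational(1, 2)))) ≈ -9.5079e-6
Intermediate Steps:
Function('Z')(F, C) = Pow(C, Rational(1, 2))
J = 114 (J = Add(78, Pow(-6, 2)) = Add(78, 36) = 114)
Pow(Add(Add(Mul(-1, Function('Z')(6, 3)), Mul(-122, J)), -91266), -1) = Pow(Add(Add(Mul(-1, Pow(3, Rational(1, 2))), Mul(-122, 114)), -91266), -1) = Pow(Add(Add(Mul(-1, Pow(3, Rational(1, 2))), -13908), -91266), -1) = Pow(Add(Add(-13908, Mul(-1, Pow(3, Rational(1, 2)))), -91266), -1) = Pow(Add(-105174, Mul(-1, Pow(3, Rational(1, 2)))), -1)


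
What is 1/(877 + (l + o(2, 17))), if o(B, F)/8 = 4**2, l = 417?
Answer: 1/1422 ≈ 0.00070324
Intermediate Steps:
o(B, F) = 128 (o(B, F) = 8*4**2 = 8*16 = 128)
1/(877 + (l + o(2, 17))) = 1/(877 + (417 + 128)) = 1/(877 + 545) = 1/1422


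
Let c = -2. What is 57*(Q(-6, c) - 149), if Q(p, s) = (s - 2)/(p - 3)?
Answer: -25403/3 ≈ -8467.7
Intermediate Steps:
Q(p, s) = (-2 + s)/(-3 + p)
57*(Q(-6, c) - 149) = 57*((-2 - 2)/(-3 - 6) - 149) = 57*(-4/(-9) - 149) = 57*(-⅑*(-4) - 149) = 57*(4/9 - 149) = 57*(-1337/9) = -25403/3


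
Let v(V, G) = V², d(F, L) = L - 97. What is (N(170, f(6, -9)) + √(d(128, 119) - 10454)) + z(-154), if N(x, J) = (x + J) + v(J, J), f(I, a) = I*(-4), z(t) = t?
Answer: 568 + 8*I*√163 ≈ 568.0 + 102.14*I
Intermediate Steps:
d(F, L) = -97 + L
f(I, a) = -4*I
N(x, J) = J + x + J² (N(x, J) = (x + J) + J² = (J + x) + J² = J + x + J²)
(N(170, f(6, -9)) + √(d(128, 119) - 10454)) + z(-154) = ((-4*6 + 170 + (-4*6)²) + √((-97 + 119) - 10454)) - 154 = ((-24 + 170 + (-24)²) + √(22 - 10454)) - 154 = ((-24 + 170 + 576) + √(-10432)) - 154 = (722 + 8*I*√163) - 154 = 568 + 8*I*√163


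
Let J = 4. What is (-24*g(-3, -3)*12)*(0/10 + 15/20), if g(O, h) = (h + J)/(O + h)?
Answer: 36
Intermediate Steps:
g(O, h) = (4 + h)/(O + h) (g(O, h) = (h + 4)/(O + h) = (4 + h)/(O + h))
(-24*g(-3, -3)*12)*(0/10 + 15/20) = (-24*(4 - 3)/(-3 - 3)*12)*(0/10 + 15/20) = (-24*1/(-6)*12)*(0*(⅒) + 15*(1/20)) = (-24*(-⅙*1)*12)*(0 + ¾) = -(-4)*12*(¾) = -24*(-2)*(¾) = 48*(¾) = 36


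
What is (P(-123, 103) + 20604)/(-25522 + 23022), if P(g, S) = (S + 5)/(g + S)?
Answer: -102993/12500 ≈ -8.2394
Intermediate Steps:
P(g, S) = (5 + S)/(S + g)
(P(-123, 103) + 20604)/(-25522 + 23022) = ((5 + 103)/(103 - 123) + 20604)/(-25522 + 23022) = (108/(-20) + 20604)/(-2500) = (-1/20*108 + 20604)*(-1/2500) = (-27/5 + 20604)*(-1/2500) = (102993/5)*(-1/2500) = -102993/12500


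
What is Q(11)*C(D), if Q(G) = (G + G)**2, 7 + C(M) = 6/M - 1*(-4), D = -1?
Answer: -4356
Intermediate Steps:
C(M) = -3 + 6/M (C(M) = -7 + (6/M - 1*(-4)) = -7 + (6/M + 4) = -7 + (4 + 6/M) = -3 + 6/M)
Q(G) = 4*G**2 (Q(G) = (2*G)**2 = 4*G**2)
Q(11)*C(D) = (4*11**2)*(-3 + 6/(-1)) = (4*121)*(-3 + 6*(-1)) = 484*(-3 - 6) = 484*(-9) = -4356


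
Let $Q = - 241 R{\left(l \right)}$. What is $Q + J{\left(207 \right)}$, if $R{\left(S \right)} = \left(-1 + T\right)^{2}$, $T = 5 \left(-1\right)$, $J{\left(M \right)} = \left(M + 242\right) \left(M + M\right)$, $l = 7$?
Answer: $177210$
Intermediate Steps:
$J{\left(M \right)} = 2 M \left(242 + M\right)$ ($J{\left(M \right)} = \left(242 + M\right) 2 M = 2 M \left(242 + M\right)$)
$T = -5$
$R{\left(S \right)} = 36$ ($R{\left(S \right)} = \left(-1 - 5\right)^{2} = \left(-6\right)^{2} = 36$)
$Q = -8676$ ($Q = \left(-241\right) 36 = -8676$)
$Q + J{\left(207 \right)} = -8676 + 2 \cdot 207 \left(242 + 207\right) = -8676 + 2 \cdot 207 \cdot 449 = -8676 + 185886 = 177210$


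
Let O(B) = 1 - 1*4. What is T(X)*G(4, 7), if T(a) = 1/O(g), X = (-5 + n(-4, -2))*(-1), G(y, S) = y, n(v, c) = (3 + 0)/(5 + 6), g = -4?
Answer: -4/3 ≈ -1.3333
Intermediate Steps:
n(v, c) = 3/11
O(B) = -3 (O(B) = 1 - 4 = -3)
X = 52/11 (X = (-5 + 3/11)*(-1) = -52/11*(-1) = 52/11 ≈ 4.7273)
T(a) = -⅓ (T(a) = 1/(-3) = -⅓)
T(X)*G(4, 7) = -⅓*4 = -4/3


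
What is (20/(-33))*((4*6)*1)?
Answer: -160/11 ≈ -14.545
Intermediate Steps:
(20/(-33))*((4*6)*1) = (-1/33*20)*(24*1) = -20/33*24 = -160/11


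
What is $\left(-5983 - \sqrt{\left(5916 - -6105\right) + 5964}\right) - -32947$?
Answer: $26964 - \sqrt{17985} \approx 26830.0$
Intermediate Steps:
$\left(-5983 - \sqrt{\left(5916 - -6105\right) + 5964}\right) - -32947 = \left(-5983 - \sqrt{\left(5916 + 6105\right) + 5964}\right) + 32947 = \left(-5983 - \sqrt{12021 + 5964}\right) + 32947 = \left(-5983 - \sqrt{17985}\right) + 32947 = 26964 - \sqrt{17985}$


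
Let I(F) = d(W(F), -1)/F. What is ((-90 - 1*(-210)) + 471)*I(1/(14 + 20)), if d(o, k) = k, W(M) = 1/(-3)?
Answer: -20094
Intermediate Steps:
W(M) = -⅓
I(F) = -1/F
((-90 - 1*(-210)) + 471)*I(1/(14 + 20)) = ((-90 - 1*(-210)) + 471)*(-1/(1/(14 + 20))) = ((-90 + 210) + 471)*(-1/(1/34)) = (120 + 471)*(-1/1/34) = 591*(-1*34) = 591*(-34) = -20094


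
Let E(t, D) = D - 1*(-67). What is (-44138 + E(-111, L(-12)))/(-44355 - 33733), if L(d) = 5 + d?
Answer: 22039/39044 ≈ 0.56447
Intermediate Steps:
E(t, D) = 67 + D (E(t, D) = D + 67 = 67 + D)
(-44138 + E(-111, L(-12)))/(-44355 - 33733) = (-44138 + (67 + (5 - 12)))/(-44355 - 33733) = (-44138 + (67 - 7))/(-78088) = (-44138 + 60)*(-1/78088) = -44078*(-1/78088) = 22039/39044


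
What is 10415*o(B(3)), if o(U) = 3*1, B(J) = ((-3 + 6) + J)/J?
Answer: 31245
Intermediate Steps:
B(J) = (3 + J)/J
o(U) = 3
10415*o(B(3)) = 10415*3 = 31245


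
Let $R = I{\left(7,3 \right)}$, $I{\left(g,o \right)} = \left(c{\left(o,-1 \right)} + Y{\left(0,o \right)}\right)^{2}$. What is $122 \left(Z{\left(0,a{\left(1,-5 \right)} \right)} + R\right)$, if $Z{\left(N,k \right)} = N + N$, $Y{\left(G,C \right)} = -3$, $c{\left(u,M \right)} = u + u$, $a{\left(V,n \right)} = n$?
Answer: $1098$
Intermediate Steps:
$c{\left(u,M \right)} = 2 u$
$I{\left(g,o \right)} = \left(-3 + 2 o\right)^{2}$ ($I{\left(g,o \right)} = \left(2 o - 3\right)^{2} = \left(-3 + 2 o\right)^{2}$)
$Z{\left(N,k \right)} = 2 N$
$R = 9$ ($R = \left(-3 + 2 \cdot 3\right)^{2} = \left(-3 + 6\right)^{2} = 3^{2} = 9$)
$122 \left(Z{\left(0,a{\left(1,-5 \right)} \right)} + R\right) = 122 \left(2 \cdot 0 + 9\right) = 122 \left(0 + 9\right) = 122 \cdot 9 = 1098$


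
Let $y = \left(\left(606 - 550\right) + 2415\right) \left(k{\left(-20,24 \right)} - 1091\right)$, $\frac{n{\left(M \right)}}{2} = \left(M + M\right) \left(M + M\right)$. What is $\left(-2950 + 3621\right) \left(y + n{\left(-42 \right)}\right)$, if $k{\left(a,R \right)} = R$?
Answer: $-1759660595$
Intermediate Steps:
$n{\left(M \right)} = 8 M^{2}$ ($n{\left(M \right)} = 2 \left(M + M\right) \left(M + M\right) = 2 \cdot 2 M 2 M = 2 \cdot 4 M^{2} = 8 M^{2}$)
$y = -2636557$ ($y = \left(\left(606 - 550\right) + 2415\right) \left(24 - 1091\right) = \left(56 + 2415\right) \left(-1067\right) = 2471 \left(-1067\right) = -2636557$)
$\left(-2950 + 3621\right) \left(y + n{\left(-42 \right)}\right) = \left(-2950 + 3621\right) \left(-2636557 + 8 \left(-42\right)^{2}\right) = 671 \left(-2636557 + 8 \cdot 1764\right) = 671 \left(-2636557 + 14112\right) = 671 \left(-2622445\right) = -1759660595$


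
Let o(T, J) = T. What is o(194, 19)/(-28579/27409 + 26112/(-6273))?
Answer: -654033558/17548625 ≈ -37.270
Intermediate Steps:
o(194, 19)/(-28579/27409 + 26112/(-6273)) = 194/(-28579/27409 + 26112/(-6273)) = 194/(-28579*1/27409 + 26112*(-1/6273)) = 194/(-28579/27409 - 512/123) = 194/(-17548625/3371307) = 194*(-3371307/17548625) = -654033558/17548625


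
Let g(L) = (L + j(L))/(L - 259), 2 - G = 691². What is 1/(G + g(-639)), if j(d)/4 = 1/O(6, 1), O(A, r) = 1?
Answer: -898/428775507 ≈ -2.0943e-6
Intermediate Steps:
G = -477479 (G = 2 - 1*691² = 2 - 1*477481 = 2 - 477481 = -477479)
j(d) = 4 (j(d) = 4/1 = 4*1 = 4)
g(L) = (4 + L)/(-259 + L) (g(L) = (L + 4)/(L - 259) = (4 + L)/(-259 + L))
1/(G + g(-639)) = 1/(-477479 + (4 - 639)/(-259 - 639)) = 1/(-477479 - 635/(-898)) = 1/(-477479 - 1/898*(-635)) = 1/(-477479 + 635/898) = 1/(-428775507/898) = -898/428775507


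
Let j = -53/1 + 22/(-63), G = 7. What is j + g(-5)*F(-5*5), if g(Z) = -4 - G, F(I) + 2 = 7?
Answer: -6826/63 ≈ -108.35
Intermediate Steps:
F(I) = 5 (F(I) = -2 + 7 = 5)
j = -3361/63 (j = -53*1 + 22*(-1/63) = -53 - 22/63 = -3361/63 ≈ -53.349)
g(Z) = -11 (g(Z) = -4 - 1*7 = -4 - 7 = -11)
j + g(-5)*F(-5*5) = -3361/63 - 11*5 = -3361/63 - 55 = -6826/63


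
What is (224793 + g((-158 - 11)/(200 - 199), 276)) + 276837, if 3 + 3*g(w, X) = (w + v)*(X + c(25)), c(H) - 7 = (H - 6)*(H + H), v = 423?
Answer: 606023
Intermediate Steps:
c(H) = 7 + 2*H*(-6 + H) (c(H) = 7 + (H - 6)*(H + H) = 7 + (-6 + H)*(2*H) = 7 + 2*H*(-6 + H))
g(w, X) = -1 + (423 + w)*(957 + X)/3 (g(w, X) = -1 + ((w + 423)*(X + (7 - 12*25 + 2*25²)))/3 = -1 + ((423 + w)*(X + (7 - 300 + 2*625)))/3 = -1 + ((423 + w)*(X + (7 - 300 + 1250)))/3 = -1 + ((423 + w)*(X + 957))/3 = -1 + ((423 + w)*(957 + X))/3 = -1 + (423 + w)*(957 + X)/3)
(224793 + g((-158 - 11)/(200 - 199), 276)) + 276837 = (224793 + (134936 + 141*276 + 319*((-158 - 11)/(200 - 199)) + (⅓)*276*((-158 - 11)/(200 - 199)))) + 276837 = (224793 + (134936 + 38916 + 319*(-169/1) + (⅓)*276*(-169/1))) + 276837 = (224793 + (134936 + 38916 + 319*(-169*1) + (⅓)*276*(-169*1))) + 276837 = (224793 + (134936 + 38916 + 319*(-169) + (⅓)*276*(-169))) + 276837 = (224793 + (134936 + 38916 - 53911 - 15548)) + 276837 = (224793 + 104393) + 276837 = 329186 + 276837 = 606023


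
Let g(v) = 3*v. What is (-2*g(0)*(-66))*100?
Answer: 0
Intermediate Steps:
(-2*g(0)*(-66))*100 = (-6*0*(-66))*100 = (-2*0*(-66))*100 = (0*(-66))*100 = 0*100 = 0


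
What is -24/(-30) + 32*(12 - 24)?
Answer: -1916/5 ≈ -383.20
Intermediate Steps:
-24/(-30) + 32*(12 - 24) = -24*(-1/30) + 32*(-12) = ⅘ - 384 = -1916/5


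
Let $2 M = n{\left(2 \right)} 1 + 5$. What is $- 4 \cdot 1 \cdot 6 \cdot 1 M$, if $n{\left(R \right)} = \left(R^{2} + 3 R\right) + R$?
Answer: $-204$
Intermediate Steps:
$n{\left(R \right)} = R^{2} + 4 R$
$M = \frac{17}{2}$ ($M = \frac{2 \left(4 + 2\right) 1 + 5}{2} = \frac{2 \cdot 6 \cdot 1 + 5}{2} = \frac{12 \cdot 1 + 5}{2} = \frac{12 + 5}{2} = \frac{1}{2} \cdot 17 = \frac{17}{2} \approx 8.5$)
$- 4 \cdot 1 \cdot 6 \cdot 1 M = - 4 \cdot 1 \cdot 6 \cdot 1 \cdot \frac{17}{2} = - 4 \cdot 6 \cdot 1 \cdot \frac{17}{2} = \left(-1\right) 24 \cdot 1 \cdot \frac{17}{2} = \left(-24\right) 1 \cdot \frac{17}{2} = \left(-24\right) \frac{17}{2} = -204$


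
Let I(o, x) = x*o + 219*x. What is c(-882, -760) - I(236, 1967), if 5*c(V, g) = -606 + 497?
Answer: -4475034/5 ≈ -8.9501e+5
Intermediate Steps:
c(V, g) = -109/5 (c(V, g) = (-606 + 497)/5 = (⅕)*(-109) = -109/5)
I(o, x) = 219*x + o*x (I(o, x) = o*x + 219*x = 219*x + o*x)
c(-882, -760) - I(236, 1967) = -109/5 - 1967*(219 + 236) = -109/5 - 1967*455 = -109/5 - 1*894985 = -109/5 - 894985 = -4475034/5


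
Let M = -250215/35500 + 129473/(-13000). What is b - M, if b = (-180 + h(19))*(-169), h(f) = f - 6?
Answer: 26065527173/923000 ≈ 28240.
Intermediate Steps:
M = -15698173/923000 (M = -250215*1/35500 + 129473*(-1/13000) = -50043/7100 - 129473/13000 = -15698173/923000 ≈ -17.008)
h(f) = -6 + f
b = 28223 (b = (-180 + (-6 + 19))*(-169) = (-180 + 13)*(-169) = -167*(-169) = 28223)
b - M = 28223 - 1*(-15698173/923000) = 28223 + 15698173/923000 = 26065527173/923000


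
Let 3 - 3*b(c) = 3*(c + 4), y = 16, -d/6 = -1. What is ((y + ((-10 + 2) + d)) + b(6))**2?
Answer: 25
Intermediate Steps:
d = 6 (d = -6*(-1) = 6)
b(c) = -3 - c (b(c) = 1 - (c + 4) = 1 - (4 + c) = 1 - (12 + 3*c)/3 = 1 + (-4 - c) = -3 - c)
((y + ((-10 + 2) + d)) + b(6))**2 = ((16 + ((-10 + 2) + 6)) + (-3 - 1*6))**2 = ((16 + (-8 + 6)) + (-3 - 6))**2 = ((16 - 2) - 9)**2 = (14 - 9)**2 = 5**2 = 25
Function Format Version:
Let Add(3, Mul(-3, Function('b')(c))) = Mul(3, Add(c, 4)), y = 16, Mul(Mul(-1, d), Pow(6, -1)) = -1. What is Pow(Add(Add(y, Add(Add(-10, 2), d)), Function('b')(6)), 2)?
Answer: 25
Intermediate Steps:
d = 6 (d = Mul(-6, -1) = 6)
Function('b')(c) = Add(-3, Mul(-1, c)) (Function('b')(c) = Add(1, Mul(Rational(-1, 3), Mul(3, Add(c, 4)))) = Add(1, Mul(Rational(-1, 3), Mul(3, Add(4, c)))) = Add(1, Mul(Rational(-1, 3), Add(12, Mul(3, c)))) = Add(1, Add(-4, Mul(-1, c))) = Add(-3, Mul(-1, c)))
Pow(Add(Add(y, Add(Add(-10, 2), d)), Function('b')(6)), 2) = Pow(Add(Add(16, Add(Add(-10, 2), 6)), Add(-3, Mul(-1, 6))), 2) = Pow(Add(Add(16, Add(-8, 6)), Add(-3, -6)), 2) = Pow(Add(Add(16, -2), -9), 2) = Pow(Add(14, -9), 2) = Pow(5, 2) = 25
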